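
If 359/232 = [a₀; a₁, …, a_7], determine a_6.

2

⌊359/232⌋ = 1, remainder 127
⌊232/127⌋ = 1, remainder 105
⌊127/105⌋ = 1, remainder 22
⌊105/22⌋ = 4, remainder 17
⌊22/17⌋ = 1, remainder 5
⌊17/5⌋ = 3, remainder 2
⌊5/2⌋ = 2, remainder 1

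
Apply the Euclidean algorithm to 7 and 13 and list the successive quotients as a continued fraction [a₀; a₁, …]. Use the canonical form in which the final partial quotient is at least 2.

Repeatedly divide and take the remainder:
⌊7/13⌋ = 0, remainder 7
⌊13/7⌋ = 1, remainder 6
⌊7/6⌋ = 1, remainder 1
⌊6/1⌋ = 6, remainder 0

[0; 1, 1, 6]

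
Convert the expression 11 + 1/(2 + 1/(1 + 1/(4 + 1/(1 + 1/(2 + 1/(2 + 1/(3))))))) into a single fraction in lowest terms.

a_0 = 11: 11/1
a_1 = 2: 23/2
a_2 = 1: 34/3
a_3 = 4: 159/14
a_4 = 1: 193/17
a_5 = 2: 545/48
a_6 = 2: 1283/113
a_7 = 3: 4394/387

4394/387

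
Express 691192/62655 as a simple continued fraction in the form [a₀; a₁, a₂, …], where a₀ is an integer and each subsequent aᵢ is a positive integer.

691192 ÷ 62655 → quotient 11, remainder 1987
62655 ÷ 1987 → quotient 31, remainder 1058
1987 ÷ 1058 → quotient 1, remainder 929
1058 ÷ 929 → quotient 1, remainder 129
929 ÷ 129 → quotient 7, remainder 26
129 ÷ 26 → quotient 4, remainder 25
26 ÷ 25 → quotient 1, remainder 1
25 ÷ 1 → quotient 25, remainder 0

[11; 31, 1, 1, 7, 4, 1, 25]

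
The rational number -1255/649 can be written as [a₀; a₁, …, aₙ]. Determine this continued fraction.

[-2; 15, 10, 1, 3]

Apply division with remainder until the remainder is 0:
⌊-1255/649⌋ = -2, remainder 43
⌊649/43⌋ = 15, remainder 4
⌊43/4⌋ = 10, remainder 3
⌊4/3⌋ = 1, remainder 1
⌊3/1⌋ = 3, remainder 0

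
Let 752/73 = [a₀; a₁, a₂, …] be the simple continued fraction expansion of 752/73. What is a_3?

Apply division with remainder until the remainder is 0:
⌊752/73⌋ = 10, remainder 22
⌊73/22⌋ = 3, remainder 7
⌊22/7⌋ = 3, remainder 1
⌊7/1⌋ = 7, remainder 0

7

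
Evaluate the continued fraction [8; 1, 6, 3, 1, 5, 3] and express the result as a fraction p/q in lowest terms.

4697/530

Compute successive convergents:
a_0 = 8: 8/1
a_1 = 1: 9/1
a_2 = 6: 62/7
a_3 = 3: 195/22
a_4 = 1: 257/29
a_5 = 5: 1480/167
a_6 = 3: 4697/530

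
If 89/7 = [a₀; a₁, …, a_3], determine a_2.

2

89 = 12·7 + 5, so a_0 = 12
7 = 1·5 + 2, so a_1 = 1
5 = 2·2 + 1, so a_2 = 2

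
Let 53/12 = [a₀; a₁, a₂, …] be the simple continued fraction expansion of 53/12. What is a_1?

2

53 ÷ 12 → quotient 4, remainder 5
12 ÷ 5 → quotient 2, remainder 2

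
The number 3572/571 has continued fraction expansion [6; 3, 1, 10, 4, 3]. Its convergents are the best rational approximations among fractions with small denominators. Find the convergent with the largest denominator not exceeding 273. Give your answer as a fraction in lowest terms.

a_0 = 6: 6/1  (≤ bound)
a_1 = 3: 19/3  (≤ bound)
a_2 = 1: 25/4  (≤ bound)
a_3 = 10: 269/43  (≤ bound)
a_4 = 4: 1101/176  (≤ bound)
a_5 = 3: 3572/571  (> 273, stop)

1101/176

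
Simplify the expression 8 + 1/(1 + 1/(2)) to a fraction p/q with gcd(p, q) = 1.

Start with 2.
1 + 1/(2/1) = 1 + 1/2 = 3/2
8 + 1/(3/2) = 8 + 2/3 = 26/3

26/3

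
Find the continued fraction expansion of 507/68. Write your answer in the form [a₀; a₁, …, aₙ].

⌊507/68⌋ = 7, remainder 31
⌊68/31⌋ = 2, remainder 6
⌊31/6⌋ = 5, remainder 1
⌊6/1⌋ = 6, remainder 0

[7; 2, 5, 6]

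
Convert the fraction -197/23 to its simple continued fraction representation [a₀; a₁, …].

Run the Euclidean algorithm, recording each quotient:
-197 ÷ 23 → quotient -9, remainder 10
23 ÷ 10 → quotient 2, remainder 3
10 ÷ 3 → quotient 3, remainder 1
3 ÷ 1 → quotient 3, remainder 0

[-9; 2, 3, 3]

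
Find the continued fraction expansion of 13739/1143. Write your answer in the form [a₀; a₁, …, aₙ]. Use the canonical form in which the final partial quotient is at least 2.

[12; 49, 1, 2, 3, 2]

Repeatedly divide and take the remainder:
⌊13739/1143⌋ = 12, remainder 23
⌊1143/23⌋ = 49, remainder 16
⌊23/16⌋ = 1, remainder 7
⌊16/7⌋ = 2, remainder 2
⌊7/2⌋ = 3, remainder 1
⌊2/1⌋ = 2, remainder 0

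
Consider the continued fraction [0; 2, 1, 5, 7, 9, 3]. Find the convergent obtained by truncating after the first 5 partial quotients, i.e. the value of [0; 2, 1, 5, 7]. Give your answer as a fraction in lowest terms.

a_0 = 0: 0/1
a_1 = 2: 1/2
a_2 = 1: 1/3
a_3 = 5: 6/17
a_4 = 7: 43/122

43/122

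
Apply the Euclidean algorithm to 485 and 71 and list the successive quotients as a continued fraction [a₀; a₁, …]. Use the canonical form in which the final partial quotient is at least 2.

Apply division with remainder until the remainder is 0:
485 ÷ 71 → quotient 6, remainder 59
71 ÷ 59 → quotient 1, remainder 12
59 ÷ 12 → quotient 4, remainder 11
12 ÷ 11 → quotient 1, remainder 1
11 ÷ 1 → quotient 11, remainder 0

[6; 1, 4, 1, 11]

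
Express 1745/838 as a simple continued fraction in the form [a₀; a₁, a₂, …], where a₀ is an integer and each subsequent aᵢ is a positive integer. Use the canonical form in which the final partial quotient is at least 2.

1745 ÷ 838 → quotient 2, remainder 69
838 ÷ 69 → quotient 12, remainder 10
69 ÷ 10 → quotient 6, remainder 9
10 ÷ 9 → quotient 1, remainder 1
9 ÷ 1 → quotient 9, remainder 0

[2; 12, 6, 1, 9]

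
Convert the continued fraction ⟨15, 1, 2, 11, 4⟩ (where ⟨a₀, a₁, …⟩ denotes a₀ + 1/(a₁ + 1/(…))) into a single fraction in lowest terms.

Start with 4.
11 + 1/(4/1) = 11 + 1/4 = 45/4
2 + 1/(45/4) = 2 + 4/45 = 94/45
1 + 1/(94/45) = 1 + 45/94 = 139/94
15 + 1/(139/94) = 15 + 94/139 = 2179/139

2179/139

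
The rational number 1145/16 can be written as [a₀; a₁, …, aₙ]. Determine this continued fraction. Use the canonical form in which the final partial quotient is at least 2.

⌊1145/16⌋ = 71, remainder 9
⌊16/9⌋ = 1, remainder 7
⌊9/7⌋ = 1, remainder 2
⌊7/2⌋ = 3, remainder 1
⌊2/1⌋ = 2, remainder 0

[71; 1, 1, 3, 2]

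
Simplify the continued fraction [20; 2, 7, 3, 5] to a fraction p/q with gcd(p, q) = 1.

5117/250

a_0 = 20: 20/1
a_1 = 2: 41/2
a_2 = 7: 307/15
a_3 = 3: 962/47
a_4 = 5: 5117/250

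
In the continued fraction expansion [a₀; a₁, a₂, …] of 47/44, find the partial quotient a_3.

2

Repeatedly divide and take the remainder:
⌊47/44⌋ = 1, remainder 3
⌊44/3⌋ = 14, remainder 2
⌊3/2⌋ = 1, remainder 1
⌊2/1⌋ = 2, remainder 0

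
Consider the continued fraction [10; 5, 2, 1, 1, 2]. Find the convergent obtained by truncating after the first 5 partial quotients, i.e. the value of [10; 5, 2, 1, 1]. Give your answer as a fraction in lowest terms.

275/27

Collapse the nested fraction from the inside out:
Start with 1.
1 + 1/(1/1) = 1 + 1/1 = 2/1
2 + 1/(2/1) = 2 + 1/2 = 5/2
5 + 1/(5/2) = 5 + 2/5 = 27/5
10 + 1/(27/5) = 10 + 5/27 = 275/27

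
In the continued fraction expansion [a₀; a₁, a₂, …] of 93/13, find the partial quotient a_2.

⌊93/13⌋ = 7, remainder 2
⌊13/2⌋ = 6, remainder 1
⌊2/1⌋ = 2, remainder 0

2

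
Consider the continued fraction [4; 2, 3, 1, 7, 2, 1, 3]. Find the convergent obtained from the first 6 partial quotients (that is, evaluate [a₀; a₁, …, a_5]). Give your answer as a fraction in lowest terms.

Work from the innermost term outward:
Start with 2.
7 + 1/(2/1) = 7 + 1/2 = 15/2
1 + 1/(15/2) = 1 + 2/15 = 17/15
3 + 1/(17/15) = 3 + 15/17 = 66/17
2 + 1/(66/17) = 2 + 17/66 = 149/66
4 + 1/(149/66) = 4 + 66/149 = 662/149

662/149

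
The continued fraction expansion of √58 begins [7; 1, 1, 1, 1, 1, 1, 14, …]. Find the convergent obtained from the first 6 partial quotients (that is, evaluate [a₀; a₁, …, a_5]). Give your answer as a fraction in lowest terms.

61/8

Starting at the tail and folding back:
Start with 1.
1 + 1/(1/1) = 1 + 1/1 = 2/1
1 + 1/(2/1) = 1 + 1/2 = 3/2
1 + 1/(3/2) = 1 + 2/3 = 5/3
1 + 1/(5/3) = 1 + 3/5 = 8/5
7 + 1/(8/5) = 7 + 5/8 = 61/8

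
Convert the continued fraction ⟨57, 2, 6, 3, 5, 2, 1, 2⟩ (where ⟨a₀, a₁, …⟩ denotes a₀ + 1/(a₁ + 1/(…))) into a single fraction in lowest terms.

a_0 = 57: 57/1
a_1 = 2: 115/2
a_2 = 6: 747/13
a_3 = 3: 2356/41
a_4 = 5: 12527/218
a_5 = 2: 27410/477
a_6 = 1: 39937/695
a_7 = 2: 107284/1867

107284/1867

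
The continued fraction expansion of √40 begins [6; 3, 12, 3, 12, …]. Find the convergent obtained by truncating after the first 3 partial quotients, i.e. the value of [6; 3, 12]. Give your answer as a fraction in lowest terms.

234/37

Build up convergents one term at a time:
a_0 = 6: 6/1
a_1 = 3: 19/3
a_2 = 12: 234/37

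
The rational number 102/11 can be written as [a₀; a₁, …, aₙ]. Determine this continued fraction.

Apply division with remainder until the remainder is 0:
⌊102/11⌋ = 9, remainder 3
⌊11/3⌋ = 3, remainder 2
⌊3/2⌋ = 1, remainder 1
⌊2/1⌋ = 2, remainder 0

[9; 3, 1, 2]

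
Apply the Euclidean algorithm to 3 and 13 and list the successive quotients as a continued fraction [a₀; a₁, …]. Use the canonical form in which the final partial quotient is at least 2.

Repeatedly divide and take the remainder:
3 = 0·13 + 3, so a_0 = 0
13 = 4·3 + 1, so a_1 = 4
3 = 3·1 + 0, so a_2 = 3

[0; 4, 3]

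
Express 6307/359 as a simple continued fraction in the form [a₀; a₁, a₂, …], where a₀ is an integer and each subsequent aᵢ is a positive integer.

6307 ÷ 359 → quotient 17, remainder 204
359 ÷ 204 → quotient 1, remainder 155
204 ÷ 155 → quotient 1, remainder 49
155 ÷ 49 → quotient 3, remainder 8
49 ÷ 8 → quotient 6, remainder 1
8 ÷ 1 → quotient 8, remainder 0

[17; 1, 1, 3, 6, 8]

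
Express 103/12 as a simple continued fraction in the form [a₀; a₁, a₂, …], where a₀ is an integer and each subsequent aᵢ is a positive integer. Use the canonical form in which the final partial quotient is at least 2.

[8; 1, 1, 2, 2]

103 = 8·12 + 7, so a_0 = 8
12 = 1·7 + 5, so a_1 = 1
7 = 1·5 + 2, so a_2 = 1
5 = 2·2 + 1, so a_3 = 2
2 = 2·1 + 0, so a_4 = 2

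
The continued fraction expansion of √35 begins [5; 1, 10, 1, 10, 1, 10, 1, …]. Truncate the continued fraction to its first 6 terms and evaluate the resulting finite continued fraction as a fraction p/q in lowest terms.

846/143

a_0 = 5: 5/1
a_1 = 1: 6/1
a_2 = 10: 65/11
a_3 = 1: 71/12
a_4 = 10: 775/131
a_5 = 1: 846/143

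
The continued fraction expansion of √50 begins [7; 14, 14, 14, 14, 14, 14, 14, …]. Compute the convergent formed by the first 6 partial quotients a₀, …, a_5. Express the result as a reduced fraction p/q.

Starting at the tail and folding back:
Start with 14.
14 + 1/(14/1) = 14 + 1/14 = 197/14
14 + 1/(197/14) = 14 + 14/197 = 2772/197
14 + 1/(2772/197) = 14 + 197/2772 = 39005/2772
14 + 1/(39005/2772) = 14 + 2772/39005 = 548842/39005
7 + 1/(548842/39005) = 7 + 39005/548842 = 3880899/548842

3880899/548842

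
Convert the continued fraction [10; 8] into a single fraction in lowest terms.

81/8

a_0 = 10: 10/1
a_1 = 8: 81/8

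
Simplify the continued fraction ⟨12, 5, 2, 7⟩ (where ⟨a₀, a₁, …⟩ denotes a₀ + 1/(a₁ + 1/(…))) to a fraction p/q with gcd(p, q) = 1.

999/82

a_0 = 12: 12/1
a_1 = 5: 61/5
a_2 = 2: 134/11
a_3 = 7: 999/82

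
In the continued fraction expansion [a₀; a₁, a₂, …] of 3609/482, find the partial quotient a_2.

3609 = 7·482 + 235, so a_0 = 7
482 = 2·235 + 12, so a_1 = 2
235 = 19·12 + 7, so a_2 = 19

19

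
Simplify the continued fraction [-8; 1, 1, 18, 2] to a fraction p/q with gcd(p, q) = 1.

a_0 = -8: -8/1
a_1 = 1: -7/1
a_2 = 1: -15/2
a_3 = 18: -277/37
a_4 = 2: -569/76

-569/76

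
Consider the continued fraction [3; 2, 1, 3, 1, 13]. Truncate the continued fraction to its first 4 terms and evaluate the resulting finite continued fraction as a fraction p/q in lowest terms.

37/11

Use the convergent recurrence hₖ = aₖ·hₖ₋₁ + hₖ₋₂ (and likewise for the denominators kₖ):
a_0 = 3: 3/1
a_1 = 2: 7/2
a_2 = 1: 10/3
a_3 = 3: 37/11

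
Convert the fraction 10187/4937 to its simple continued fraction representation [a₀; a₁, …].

10187 = 2·4937 + 313, so a_0 = 2
4937 = 15·313 + 242, so a_1 = 15
313 = 1·242 + 71, so a_2 = 1
242 = 3·71 + 29, so a_3 = 3
71 = 2·29 + 13, so a_4 = 2
29 = 2·13 + 3, so a_5 = 2
13 = 4·3 + 1, so a_6 = 4
3 = 3·1 + 0, so a_7 = 3

[2; 15, 1, 3, 2, 2, 4, 3]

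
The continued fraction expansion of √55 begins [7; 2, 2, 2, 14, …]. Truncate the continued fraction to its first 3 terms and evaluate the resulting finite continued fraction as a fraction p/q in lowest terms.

Starting at the tail and folding back:
Start with 2.
2 + 1/(2/1) = 2 + 1/2 = 5/2
7 + 1/(5/2) = 7 + 2/5 = 37/5

37/5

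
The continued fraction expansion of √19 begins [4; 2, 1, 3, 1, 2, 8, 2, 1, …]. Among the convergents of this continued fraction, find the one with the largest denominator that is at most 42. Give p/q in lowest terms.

a_0 = 4: 4/1  (≤ bound)
a_1 = 2: 9/2  (≤ bound)
a_2 = 1: 13/3  (≤ bound)
a_3 = 3: 48/11  (≤ bound)
a_4 = 1: 61/14  (≤ bound)
a_5 = 2: 170/39  (≤ bound)
a_6 = 8: 1421/326  (> 42, stop)

170/39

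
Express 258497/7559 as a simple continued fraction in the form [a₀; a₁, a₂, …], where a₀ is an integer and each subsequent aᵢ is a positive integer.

Apply division with remainder until the remainder is 0:
⌊258497/7559⌋ = 34, remainder 1491
⌊7559/1491⌋ = 5, remainder 104
⌊1491/104⌋ = 14, remainder 35
⌊104/35⌋ = 2, remainder 34
⌊35/34⌋ = 1, remainder 1
⌊34/1⌋ = 34, remainder 0

[34; 5, 14, 2, 1, 34]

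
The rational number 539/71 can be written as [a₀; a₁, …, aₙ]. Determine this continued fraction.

[7; 1, 1, 2, 4, 3]

⌊539/71⌋ = 7, remainder 42
⌊71/42⌋ = 1, remainder 29
⌊42/29⌋ = 1, remainder 13
⌊29/13⌋ = 2, remainder 3
⌊13/3⌋ = 4, remainder 1
⌊3/1⌋ = 3, remainder 0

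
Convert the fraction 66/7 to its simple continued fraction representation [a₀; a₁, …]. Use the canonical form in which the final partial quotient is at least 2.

[9; 2, 3]

Apply division with remainder until the remainder is 0:
66 = 9·7 + 3, so a_0 = 9
7 = 2·3 + 1, so a_1 = 2
3 = 3·1 + 0, so a_2 = 3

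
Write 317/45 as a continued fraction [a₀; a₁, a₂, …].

[7; 22, 2]

Repeatedly divide and take the remainder:
⌊317/45⌋ = 7, remainder 2
⌊45/2⌋ = 22, remainder 1
⌊2/1⌋ = 2, remainder 0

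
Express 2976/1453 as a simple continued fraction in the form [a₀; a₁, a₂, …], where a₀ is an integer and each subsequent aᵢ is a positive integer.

2976 ÷ 1453 → quotient 2, remainder 70
1453 ÷ 70 → quotient 20, remainder 53
70 ÷ 53 → quotient 1, remainder 17
53 ÷ 17 → quotient 3, remainder 2
17 ÷ 2 → quotient 8, remainder 1
2 ÷ 1 → quotient 2, remainder 0

[2; 20, 1, 3, 8, 2]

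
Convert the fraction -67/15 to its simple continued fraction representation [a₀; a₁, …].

[-5; 1, 1, 7]

-67 ÷ 15 → quotient -5, remainder 8
15 ÷ 8 → quotient 1, remainder 7
8 ÷ 7 → quotient 1, remainder 1
7 ÷ 1 → quotient 7, remainder 0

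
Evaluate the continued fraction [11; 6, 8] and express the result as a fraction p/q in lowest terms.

a_0 = 11: 11/1
a_1 = 6: 67/6
a_2 = 8: 547/49

547/49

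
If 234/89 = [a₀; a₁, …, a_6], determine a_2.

⌊234/89⌋ = 2, remainder 56
⌊89/56⌋ = 1, remainder 33
⌊56/33⌋ = 1, remainder 23

1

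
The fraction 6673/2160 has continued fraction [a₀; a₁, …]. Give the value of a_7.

2

⌊6673/2160⌋ = 3, remainder 193
⌊2160/193⌋ = 11, remainder 37
⌊193/37⌋ = 5, remainder 8
⌊37/8⌋ = 4, remainder 5
⌊8/5⌋ = 1, remainder 3
⌊5/3⌋ = 1, remainder 2
⌊3/2⌋ = 1, remainder 1
⌊2/1⌋ = 2, remainder 0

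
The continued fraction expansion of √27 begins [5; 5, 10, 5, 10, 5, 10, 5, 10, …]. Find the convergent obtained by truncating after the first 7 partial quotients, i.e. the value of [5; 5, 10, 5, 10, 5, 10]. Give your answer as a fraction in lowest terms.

716035/137801

Start with 10.
5 + 1/(10/1) = 5 + 1/10 = 51/10
10 + 1/(51/10) = 10 + 10/51 = 520/51
5 + 1/(520/51) = 5 + 51/520 = 2651/520
10 + 1/(2651/520) = 10 + 520/2651 = 27030/2651
5 + 1/(27030/2651) = 5 + 2651/27030 = 137801/27030
5 + 1/(137801/27030) = 5 + 27030/137801 = 716035/137801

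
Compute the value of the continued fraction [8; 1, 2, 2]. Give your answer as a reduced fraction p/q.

Start with 2.
2 + 1/(2/1) = 2 + 1/2 = 5/2
1 + 1/(5/2) = 1 + 2/5 = 7/5
8 + 1/(7/5) = 8 + 5/7 = 61/7

61/7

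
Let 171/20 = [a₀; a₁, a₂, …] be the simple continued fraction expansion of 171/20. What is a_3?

171 ÷ 20 → quotient 8, remainder 11
20 ÷ 11 → quotient 1, remainder 9
11 ÷ 9 → quotient 1, remainder 2
9 ÷ 2 → quotient 4, remainder 1

4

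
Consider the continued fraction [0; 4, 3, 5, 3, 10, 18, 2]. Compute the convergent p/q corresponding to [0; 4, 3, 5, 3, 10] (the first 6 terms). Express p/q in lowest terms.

526/2269

a_0 = 0: 0/1
a_1 = 4: 1/4
a_2 = 3: 3/13
a_3 = 5: 16/69
a_4 = 3: 51/220
a_5 = 10: 526/2269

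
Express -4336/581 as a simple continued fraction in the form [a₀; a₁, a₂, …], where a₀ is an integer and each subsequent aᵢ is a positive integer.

-4336 = -8·581 + 312, so a_0 = -8
581 = 1·312 + 269, so a_1 = 1
312 = 1·269 + 43, so a_2 = 1
269 = 6·43 + 11, so a_3 = 6
43 = 3·11 + 10, so a_4 = 3
11 = 1·10 + 1, so a_5 = 1
10 = 10·1 + 0, so a_6 = 10

[-8; 1, 1, 6, 3, 1, 10]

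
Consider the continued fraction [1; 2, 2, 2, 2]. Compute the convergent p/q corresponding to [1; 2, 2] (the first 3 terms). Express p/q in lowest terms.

Start with 2.
2 + 1/(2/1) = 2 + 1/2 = 5/2
1 + 1/(5/2) = 1 + 2/5 = 7/5

7/5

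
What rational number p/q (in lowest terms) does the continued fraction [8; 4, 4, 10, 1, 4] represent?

Compute successive convergents:
a_0 = 8: 8/1
a_1 = 4: 33/4
a_2 = 4: 140/17
a_3 = 10: 1433/174
a_4 = 1: 1573/191
a_5 = 4: 7725/938

7725/938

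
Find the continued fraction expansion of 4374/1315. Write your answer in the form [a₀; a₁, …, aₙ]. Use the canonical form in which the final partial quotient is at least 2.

[3; 3, 15, 3, 9]

4374 ÷ 1315 → quotient 3, remainder 429
1315 ÷ 429 → quotient 3, remainder 28
429 ÷ 28 → quotient 15, remainder 9
28 ÷ 9 → quotient 3, remainder 1
9 ÷ 1 → quotient 9, remainder 0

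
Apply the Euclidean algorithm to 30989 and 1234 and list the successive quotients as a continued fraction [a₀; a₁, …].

30989 = 25·1234 + 139, so a_0 = 25
1234 = 8·139 + 122, so a_1 = 8
139 = 1·122 + 17, so a_2 = 1
122 = 7·17 + 3, so a_3 = 7
17 = 5·3 + 2, so a_4 = 5
3 = 1·2 + 1, so a_5 = 1
2 = 2·1 + 0, so a_6 = 2

[25; 8, 1, 7, 5, 1, 2]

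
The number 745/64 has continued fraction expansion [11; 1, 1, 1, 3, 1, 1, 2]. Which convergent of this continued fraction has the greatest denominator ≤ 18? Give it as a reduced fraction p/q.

List convergents until the denominator exceeds the bound:
a_0 = 11: 11/1  (≤ bound)
a_1 = 1: 12/1  (≤ bound)
a_2 = 1: 23/2  (≤ bound)
a_3 = 1: 35/3  (≤ bound)
a_4 = 3: 128/11  (≤ bound)
a_5 = 1: 163/14  (≤ bound)
a_6 = 1: 291/25  (> 18, stop)

163/14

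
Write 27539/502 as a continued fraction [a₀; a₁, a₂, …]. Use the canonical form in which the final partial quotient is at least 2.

[54; 1, 6, 14, 5]

27539 ÷ 502 → quotient 54, remainder 431
502 ÷ 431 → quotient 1, remainder 71
431 ÷ 71 → quotient 6, remainder 5
71 ÷ 5 → quotient 14, remainder 1
5 ÷ 1 → quotient 5, remainder 0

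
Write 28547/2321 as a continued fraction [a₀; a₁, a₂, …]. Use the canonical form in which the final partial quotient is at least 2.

[12; 3, 2, 1, 17, 6, 2]

Apply division with remainder until the remainder is 0:
28547 ÷ 2321 → quotient 12, remainder 695
2321 ÷ 695 → quotient 3, remainder 236
695 ÷ 236 → quotient 2, remainder 223
236 ÷ 223 → quotient 1, remainder 13
223 ÷ 13 → quotient 17, remainder 2
13 ÷ 2 → quotient 6, remainder 1
2 ÷ 1 → quotient 2, remainder 0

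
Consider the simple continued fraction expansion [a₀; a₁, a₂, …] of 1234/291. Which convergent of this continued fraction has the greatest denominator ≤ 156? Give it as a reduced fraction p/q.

a_0 = 4: 4/1  (≤ bound)
a_1 = 4: 17/4  (≤ bound)
a_2 = 6: 106/25  (≤ bound)
a_3 = 2: 229/54  (≤ bound)
a_4 = 1: 335/79  (≤ bound)
a_5 = 3: 1234/291  (> 156, stop)

335/79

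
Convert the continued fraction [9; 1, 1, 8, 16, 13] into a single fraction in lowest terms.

Start with 13.
16 + 1/(13/1) = 16 + 1/13 = 209/13
8 + 1/(209/13) = 8 + 13/209 = 1685/209
1 + 1/(1685/209) = 1 + 209/1685 = 1894/1685
1 + 1/(1894/1685) = 1 + 1685/1894 = 3579/1894
9 + 1/(3579/1894) = 9 + 1894/3579 = 34105/3579

34105/3579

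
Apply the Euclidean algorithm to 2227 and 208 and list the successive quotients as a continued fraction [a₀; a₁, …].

⌊2227/208⌋ = 10, remainder 147
⌊208/147⌋ = 1, remainder 61
⌊147/61⌋ = 2, remainder 25
⌊61/25⌋ = 2, remainder 11
⌊25/11⌋ = 2, remainder 3
⌊11/3⌋ = 3, remainder 2
⌊3/2⌋ = 1, remainder 1
⌊2/1⌋ = 2, remainder 0

[10; 1, 2, 2, 2, 3, 1, 2]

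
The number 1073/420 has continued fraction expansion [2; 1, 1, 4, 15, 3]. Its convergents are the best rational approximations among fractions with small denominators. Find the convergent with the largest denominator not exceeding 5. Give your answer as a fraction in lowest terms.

5/2

a_0 = 2: 2/1  (≤ bound)
a_1 = 1: 3/1  (≤ bound)
a_2 = 1: 5/2  (≤ bound)
a_3 = 4: 23/9  (> 5, stop)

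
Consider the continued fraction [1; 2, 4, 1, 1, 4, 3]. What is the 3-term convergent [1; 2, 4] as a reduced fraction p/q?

Build up convergents one term at a time:
a_0 = 1: 1/1
a_1 = 2: 3/2
a_2 = 4: 13/9

13/9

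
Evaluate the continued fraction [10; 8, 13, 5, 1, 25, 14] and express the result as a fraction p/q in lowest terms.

Compute successive convergents:
a_0 = 10: 10/1
a_1 = 8: 81/8
a_2 = 13: 1063/105
a_3 = 5: 5396/533
a_4 = 1: 6459/638
a_5 = 25: 166871/16483
a_6 = 14: 2342653/231400

2342653/231400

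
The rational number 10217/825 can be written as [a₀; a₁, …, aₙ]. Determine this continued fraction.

[12; 2, 1, 1, 1, 1, 15, 4]

Apply division with remainder until the remainder is 0:
10217 ÷ 825 → quotient 12, remainder 317
825 ÷ 317 → quotient 2, remainder 191
317 ÷ 191 → quotient 1, remainder 126
191 ÷ 126 → quotient 1, remainder 65
126 ÷ 65 → quotient 1, remainder 61
65 ÷ 61 → quotient 1, remainder 4
61 ÷ 4 → quotient 15, remainder 1
4 ÷ 1 → quotient 4, remainder 0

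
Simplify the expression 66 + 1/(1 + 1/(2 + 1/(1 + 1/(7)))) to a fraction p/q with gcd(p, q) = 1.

Build up convergents one term at a time:
a_0 = 66: 66/1
a_1 = 1: 67/1
a_2 = 2: 200/3
a_3 = 1: 267/4
a_4 = 7: 2069/31

2069/31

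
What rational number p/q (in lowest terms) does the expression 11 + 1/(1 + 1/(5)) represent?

a_0 = 11: 11/1
a_1 = 1: 12/1
a_2 = 5: 71/6

71/6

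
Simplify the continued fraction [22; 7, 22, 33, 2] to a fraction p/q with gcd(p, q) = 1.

Starting at the tail and folding back:
Start with 2.
33 + 1/(2/1) = 33 + 1/2 = 67/2
22 + 1/(67/2) = 22 + 2/67 = 1476/67
7 + 1/(1476/67) = 7 + 67/1476 = 10399/1476
22 + 1/(10399/1476) = 22 + 1476/10399 = 230254/10399

230254/10399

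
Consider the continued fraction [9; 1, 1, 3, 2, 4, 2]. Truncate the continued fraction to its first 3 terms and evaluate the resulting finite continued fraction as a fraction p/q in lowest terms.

Start with 1.
1 + 1/(1/1) = 1 + 1/1 = 2/1
9 + 1/(2/1) = 9 + 1/2 = 19/2

19/2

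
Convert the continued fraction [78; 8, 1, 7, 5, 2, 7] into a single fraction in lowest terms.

465317/5957

Work from the innermost term outward:
Start with 7.
2 + 1/(7/1) = 2 + 1/7 = 15/7
5 + 1/(15/7) = 5 + 7/15 = 82/15
7 + 1/(82/15) = 7 + 15/82 = 589/82
1 + 1/(589/82) = 1 + 82/589 = 671/589
8 + 1/(671/589) = 8 + 589/671 = 5957/671
78 + 1/(5957/671) = 78 + 671/5957 = 465317/5957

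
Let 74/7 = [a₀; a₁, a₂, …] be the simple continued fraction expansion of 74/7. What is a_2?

1

Run the Euclidean algorithm, recording each quotient:
74 ÷ 7 → quotient 10, remainder 4
7 ÷ 4 → quotient 1, remainder 3
4 ÷ 3 → quotient 1, remainder 1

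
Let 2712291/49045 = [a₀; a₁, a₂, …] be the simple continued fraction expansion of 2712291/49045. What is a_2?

3

Repeatedly divide and take the remainder:
2712291 ÷ 49045 → quotient 55, remainder 14816
49045 ÷ 14816 → quotient 3, remainder 4597
14816 ÷ 4597 → quotient 3, remainder 1025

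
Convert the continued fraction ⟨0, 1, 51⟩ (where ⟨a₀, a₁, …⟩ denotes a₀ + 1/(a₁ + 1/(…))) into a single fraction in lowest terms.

51/52

a_0 = 0: 0/1
a_1 = 1: 1/1
a_2 = 51: 51/52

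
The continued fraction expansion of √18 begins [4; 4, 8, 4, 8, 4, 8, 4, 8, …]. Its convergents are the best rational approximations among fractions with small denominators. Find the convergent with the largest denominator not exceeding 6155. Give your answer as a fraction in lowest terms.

19601/4620

List convergents until the denominator exceeds the bound:
a_0 = 4: 4/1  (≤ bound)
a_1 = 4: 17/4  (≤ bound)
a_2 = 8: 140/33  (≤ bound)
a_3 = 4: 577/136  (≤ bound)
a_4 = 8: 4756/1121  (≤ bound)
a_5 = 4: 19601/4620  (≤ bound)
a_6 = 8: 161564/38081  (> 6155, stop)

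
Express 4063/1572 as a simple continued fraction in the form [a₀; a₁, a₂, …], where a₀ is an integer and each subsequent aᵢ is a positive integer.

[2; 1, 1, 2, 2, 5, 24]

Run the Euclidean algorithm, recording each quotient:
⌊4063/1572⌋ = 2, remainder 919
⌊1572/919⌋ = 1, remainder 653
⌊919/653⌋ = 1, remainder 266
⌊653/266⌋ = 2, remainder 121
⌊266/121⌋ = 2, remainder 24
⌊121/24⌋ = 5, remainder 1
⌊24/1⌋ = 24, remainder 0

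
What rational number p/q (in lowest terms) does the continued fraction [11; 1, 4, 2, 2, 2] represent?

768/65

Build up convergents one term at a time:
a_0 = 11: 11/1
a_1 = 1: 12/1
a_2 = 4: 59/5
a_3 = 2: 130/11
a_4 = 2: 319/27
a_5 = 2: 768/65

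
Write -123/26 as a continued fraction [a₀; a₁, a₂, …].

-123 = -5·26 + 7, so a_0 = -5
26 = 3·7 + 5, so a_1 = 3
7 = 1·5 + 2, so a_2 = 1
5 = 2·2 + 1, so a_3 = 2
2 = 2·1 + 0, so a_4 = 2

[-5; 3, 1, 2, 2]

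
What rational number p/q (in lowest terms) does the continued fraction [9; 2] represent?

19/2

Build up convergents one term at a time:
a_0 = 9: 9/1
a_1 = 2: 19/2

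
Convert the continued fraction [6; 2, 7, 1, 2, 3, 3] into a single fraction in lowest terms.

a_0 = 6: 6/1
a_1 = 2: 13/2
a_2 = 7: 97/15
a_3 = 1: 110/17
a_4 = 2: 317/49
a_5 = 3: 1061/164
a_6 = 3: 3500/541

3500/541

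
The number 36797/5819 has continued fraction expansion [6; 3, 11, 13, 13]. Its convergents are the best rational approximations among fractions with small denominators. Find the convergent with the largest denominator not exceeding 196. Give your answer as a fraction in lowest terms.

215/34

a_0 = 6: 6/1  (≤ bound)
a_1 = 3: 19/3  (≤ bound)
a_2 = 11: 215/34  (≤ bound)
a_3 = 13: 2814/445  (> 196, stop)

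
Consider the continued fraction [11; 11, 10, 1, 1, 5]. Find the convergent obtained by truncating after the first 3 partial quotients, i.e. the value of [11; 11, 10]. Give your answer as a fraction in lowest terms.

1231/111

Start with 10.
11 + 1/(10/1) = 11 + 1/10 = 111/10
11 + 1/(111/10) = 11 + 10/111 = 1231/111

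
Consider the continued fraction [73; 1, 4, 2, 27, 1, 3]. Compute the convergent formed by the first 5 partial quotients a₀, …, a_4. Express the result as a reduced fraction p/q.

Collapse the nested fraction from the inside out:
Start with 27.
2 + 1/(27/1) = 2 + 1/27 = 55/27
4 + 1/(55/27) = 4 + 27/55 = 247/55
1 + 1/(247/55) = 1 + 55/247 = 302/247
73 + 1/(302/247) = 73 + 247/302 = 22293/302

22293/302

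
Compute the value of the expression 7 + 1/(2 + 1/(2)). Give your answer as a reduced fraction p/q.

a_0 = 7: 7/1
a_1 = 2: 15/2
a_2 = 2: 37/5

37/5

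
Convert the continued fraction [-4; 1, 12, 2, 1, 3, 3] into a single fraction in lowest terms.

-1479/481

Work from the innermost term outward:
Start with 3.
3 + 1/(3/1) = 3 + 1/3 = 10/3
1 + 1/(10/3) = 1 + 3/10 = 13/10
2 + 1/(13/10) = 2 + 10/13 = 36/13
12 + 1/(36/13) = 12 + 13/36 = 445/36
1 + 1/(445/36) = 1 + 36/445 = 481/445
-4 + 1/(481/445) = -4 + 445/481 = -1479/481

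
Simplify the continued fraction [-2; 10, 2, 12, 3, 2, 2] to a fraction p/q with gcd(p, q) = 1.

-8683/4559

Compute successive convergents:
a_0 = -2: -2/1
a_1 = 10: -19/10
a_2 = 2: -40/21
a_3 = 12: -499/262
a_4 = 3: -1537/807
a_5 = 2: -3573/1876
a_6 = 2: -8683/4559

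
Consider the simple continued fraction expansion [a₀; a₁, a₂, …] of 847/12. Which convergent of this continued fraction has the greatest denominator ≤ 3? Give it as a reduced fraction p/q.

141/2

a_0 = 70: 70/1  (≤ bound)
a_1 = 1: 71/1  (≤ bound)
a_2 = 1: 141/2  (≤ bound)
a_3 = 2: 353/5  (> 3, stop)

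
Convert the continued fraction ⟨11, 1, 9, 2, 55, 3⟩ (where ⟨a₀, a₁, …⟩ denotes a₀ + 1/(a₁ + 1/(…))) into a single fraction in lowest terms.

41857/3516

Start with 3.
55 + 1/(3/1) = 55 + 1/3 = 166/3
2 + 1/(166/3) = 2 + 3/166 = 335/166
9 + 1/(335/166) = 9 + 166/335 = 3181/335
1 + 1/(3181/335) = 1 + 335/3181 = 3516/3181
11 + 1/(3516/3181) = 11 + 3181/3516 = 41857/3516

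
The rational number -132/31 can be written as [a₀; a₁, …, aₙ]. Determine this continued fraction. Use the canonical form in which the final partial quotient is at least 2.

Apply division with remainder until the remainder is 0:
-132 = -5·31 + 23, so a_0 = -5
31 = 1·23 + 8, so a_1 = 1
23 = 2·8 + 7, so a_2 = 2
8 = 1·7 + 1, so a_3 = 1
7 = 7·1 + 0, so a_4 = 7

[-5; 1, 2, 1, 7]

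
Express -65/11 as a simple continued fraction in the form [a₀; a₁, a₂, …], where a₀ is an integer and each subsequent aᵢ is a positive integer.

[-6; 11]

Run the Euclidean algorithm, recording each quotient:
⌊-65/11⌋ = -6, remainder 1
⌊11/1⌋ = 11, remainder 0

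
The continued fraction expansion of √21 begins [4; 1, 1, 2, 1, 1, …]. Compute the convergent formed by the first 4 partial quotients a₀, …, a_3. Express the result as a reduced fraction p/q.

Start with 2.
1 + 1/(2/1) = 1 + 1/2 = 3/2
1 + 1/(3/2) = 1 + 2/3 = 5/3
4 + 1/(5/3) = 4 + 3/5 = 23/5

23/5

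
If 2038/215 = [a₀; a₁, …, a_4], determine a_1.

2

2038 = 9·215 + 103, so a_0 = 9
215 = 2·103 + 9, so a_1 = 2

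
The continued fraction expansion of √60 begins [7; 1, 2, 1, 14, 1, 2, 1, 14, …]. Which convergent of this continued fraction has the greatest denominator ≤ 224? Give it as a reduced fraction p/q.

a_0 = 7: 7/1  (≤ bound)
a_1 = 1: 8/1  (≤ bound)
a_2 = 2: 23/3  (≤ bound)
a_3 = 1: 31/4  (≤ bound)
a_4 = 14: 457/59  (≤ bound)
a_5 = 1: 488/63  (≤ bound)
a_6 = 2: 1433/185  (≤ bound)
a_7 = 1: 1921/248  (> 224, stop)

1433/185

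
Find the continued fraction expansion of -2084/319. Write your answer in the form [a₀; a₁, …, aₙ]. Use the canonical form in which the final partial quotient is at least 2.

⌊-2084/319⌋ = -7, remainder 149
⌊319/149⌋ = 2, remainder 21
⌊149/21⌋ = 7, remainder 2
⌊21/2⌋ = 10, remainder 1
⌊2/1⌋ = 2, remainder 0

[-7; 2, 7, 10, 2]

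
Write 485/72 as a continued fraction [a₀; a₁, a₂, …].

[6; 1, 2, 1, 3, 1, 3]

Apply division with remainder until the remainder is 0:
⌊485/72⌋ = 6, remainder 53
⌊72/53⌋ = 1, remainder 19
⌊53/19⌋ = 2, remainder 15
⌊19/15⌋ = 1, remainder 4
⌊15/4⌋ = 3, remainder 3
⌊4/3⌋ = 1, remainder 1
⌊3/1⌋ = 3, remainder 0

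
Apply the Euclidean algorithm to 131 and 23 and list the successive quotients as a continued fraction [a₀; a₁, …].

[5; 1, 2, 3, 2]

131 ÷ 23 → quotient 5, remainder 16
23 ÷ 16 → quotient 1, remainder 7
16 ÷ 7 → quotient 2, remainder 2
7 ÷ 2 → quotient 3, remainder 1
2 ÷ 1 → quotient 2, remainder 0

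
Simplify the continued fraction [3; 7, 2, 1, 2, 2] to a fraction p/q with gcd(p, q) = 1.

Build up convergents one term at a time:
a_0 = 3: 3/1
a_1 = 7: 22/7
a_2 = 2: 47/15
a_3 = 1: 69/22
a_4 = 2: 185/59
a_5 = 2: 439/140

439/140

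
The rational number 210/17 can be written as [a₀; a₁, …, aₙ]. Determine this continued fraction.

⌊210/17⌋ = 12, remainder 6
⌊17/6⌋ = 2, remainder 5
⌊6/5⌋ = 1, remainder 1
⌊5/1⌋ = 5, remainder 0

[12; 2, 1, 5]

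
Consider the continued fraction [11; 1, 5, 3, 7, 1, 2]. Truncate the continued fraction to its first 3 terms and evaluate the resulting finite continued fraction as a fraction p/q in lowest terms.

71/6

a_0 = 11: 11/1
a_1 = 1: 12/1
a_2 = 5: 71/6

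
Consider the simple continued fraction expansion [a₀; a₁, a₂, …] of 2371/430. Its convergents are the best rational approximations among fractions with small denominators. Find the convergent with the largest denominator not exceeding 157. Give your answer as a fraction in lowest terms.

397/72

List convergents until the denominator exceeds the bound:
a_0 = 5: 5/1  (≤ bound)
a_1 = 1: 6/1  (≤ bound)
a_2 = 1: 11/2  (≤ bound)
a_3 = 17: 193/35  (≤ bound)
a_4 = 2: 397/72  (≤ bound)
a_5 = 2: 987/179  (> 157, stop)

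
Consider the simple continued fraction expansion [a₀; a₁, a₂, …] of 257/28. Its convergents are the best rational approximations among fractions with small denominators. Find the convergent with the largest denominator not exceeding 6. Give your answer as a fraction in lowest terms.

a_0 = 9: 9/1  (≤ bound)
a_1 = 5: 46/5  (≤ bound)
a_2 = 1: 55/6  (≤ bound)
a_3 = 1: 101/11  (> 6, stop)

55/6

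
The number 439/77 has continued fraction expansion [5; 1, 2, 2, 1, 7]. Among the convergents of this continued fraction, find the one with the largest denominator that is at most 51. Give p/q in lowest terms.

a_0 = 5: 5/1  (≤ bound)
a_1 = 1: 6/1  (≤ bound)
a_2 = 2: 17/3  (≤ bound)
a_3 = 2: 40/7  (≤ bound)
a_4 = 1: 57/10  (≤ bound)
a_5 = 7: 439/77  (> 51, stop)

57/10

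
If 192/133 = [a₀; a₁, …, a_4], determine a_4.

14

⌊192/133⌋ = 1, remainder 59
⌊133/59⌋ = 2, remainder 15
⌊59/15⌋ = 3, remainder 14
⌊15/14⌋ = 1, remainder 1
⌊14/1⌋ = 14, remainder 0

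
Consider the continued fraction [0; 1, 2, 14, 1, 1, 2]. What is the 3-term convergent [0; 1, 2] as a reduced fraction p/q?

Start with 2.
1 + 1/(2/1) = 1 + 1/2 = 3/2
0 + 1/(3/2) = 0 + 2/3 = 2/3

2/3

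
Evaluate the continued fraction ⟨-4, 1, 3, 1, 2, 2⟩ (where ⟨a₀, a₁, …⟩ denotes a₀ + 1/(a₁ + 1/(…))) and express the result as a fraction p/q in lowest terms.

-106/33

Work from the innermost term outward:
Start with 2.
2 + 1/(2/1) = 2 + 1/2 = 5/2
1 + 1/(5/2) = 1 + 2/5 = 7/5
3 + 1/(7/5) = 3 + 5/7 = 26/7
1 + 1/(26/7) = 1 + 7/26 = 33/26
-4 + 1/(33/26) = -4 + 26/33 = -106/33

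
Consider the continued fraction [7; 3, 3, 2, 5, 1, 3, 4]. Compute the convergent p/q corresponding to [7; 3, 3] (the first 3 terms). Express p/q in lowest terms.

73/10

a_0 = 7: 7/1
a_1 = 3: 22/3
a_2 = 3: 73/10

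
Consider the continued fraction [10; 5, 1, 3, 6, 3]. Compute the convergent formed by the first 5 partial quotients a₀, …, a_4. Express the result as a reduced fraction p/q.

Start with 6.
3 + 1/(6/1) = 3 + 1/6 = 19/6
1 + 1/(19/6) = 1 + 6/19 = 25/19
5 + 1/(25/19) = 5 + 19/25 = 144/25
10 + 1/(144/25) = 10 + 25/144 = 1465/144

1465/144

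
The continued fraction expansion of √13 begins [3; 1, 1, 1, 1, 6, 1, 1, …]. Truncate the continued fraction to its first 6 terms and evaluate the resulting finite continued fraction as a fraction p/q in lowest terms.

119/33

Start with 6.
1 + 1/(6/1) = 1 + 1/6 = 7/6
1 + 1/(7/6) = 1 + 6/7 = 13/7
1 + 1/(13/7) = 1 + 7/13 = 20/13
1 + 1/(20/13) = 1 + 13/20 = 33/20
3 + 1/(33/20) = 3 + 20/33 = 119/33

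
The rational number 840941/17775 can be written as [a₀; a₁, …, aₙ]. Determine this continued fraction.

[47; 3, 4, 2, 55, 3, 1, 2]

Run the Euclidean algorithm, recording each quotient:
840941 = 47·17775 + 5516, so a_0 = 47
17775 = 3·5516 + 1227, so a_1 = 3
5516 = 4·1227 + 608, so a_2 = 4
1227 = 2·608 + 11, so a_3 = 2
608 = 55·11 + 3, so a_4 = 55
11 = 3·3 + 2, so a_5 = 3
3 = 1·2 + 1, so a_6 = 1
2 = 2·1 + 0, so a_7 = 2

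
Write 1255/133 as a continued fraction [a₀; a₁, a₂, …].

Run the Euclidean algorithm, recording each quotient:
⌊1255/133⌋ = 9, remainder 58
⌊133/58⌋ = 2, remainder 17
⌊58/17⌋ = 3, remainder 7
⌊17/7⌋ = 2, remainder 3
⌊7/3⌋ = 2, remainder 1
⌊3/1⌋ = 3, remainder 0

[9; 2, 3, 2, 2, 3]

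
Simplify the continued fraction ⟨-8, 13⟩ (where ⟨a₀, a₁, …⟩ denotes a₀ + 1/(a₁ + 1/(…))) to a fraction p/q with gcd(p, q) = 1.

-103/13

a_0 = -8: -8/1
a_1 = 13: -103/13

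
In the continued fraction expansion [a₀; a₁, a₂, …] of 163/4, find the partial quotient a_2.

Apply division with remainder until the remainder is 0:
163 ÷ 4 → quotient 40, remainder 3
4 ÷ 3 → quotient 1, remainder 1
3 ÷ 1 → quotient 3, remainder 0

3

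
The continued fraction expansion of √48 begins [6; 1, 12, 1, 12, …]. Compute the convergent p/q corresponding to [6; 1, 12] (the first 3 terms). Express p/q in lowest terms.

90/13

Collapse the nested fraction from the inside out:
Start with 12.
1 + 1/(12/1) = 1 + 1/12 = 13/12
6 + 1/(13/12) = 6 + 12/13 = 90/13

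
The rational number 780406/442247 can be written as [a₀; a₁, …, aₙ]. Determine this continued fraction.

780406 = 1·442247 + 338159, so a_0 = 1
442247 = 1·338159 + 104088, so a_1 = 1
338159 = 3·104088 + 25895, so a_2 = 3
104088 = 4·25895 + 508, so a_3 = 4
25895 = 50·508 + 495, so a_4 = 50
508 = 1·495 + 13, so a_5 = 1
495 = 38·13 + 1, so a_6 = 38
13 = 13·1 + 0, so a_7 = 13

[1; 1, 3, 4, 50, 1, 38, 13]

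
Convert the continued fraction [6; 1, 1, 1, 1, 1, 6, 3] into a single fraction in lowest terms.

1106/167

a_0 = 6: 6/1
a_1 = 1: 7/1
a_2 = 1: 13/2
a_3 = 1: 20/3
a_4 = 1: 33/5
a_5 = 1: 53/8
a_6 = 6: 351/53
a_7 = 3: 1106/167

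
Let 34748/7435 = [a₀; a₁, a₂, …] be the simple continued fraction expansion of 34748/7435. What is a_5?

3

34748 ÷ 7435 → quotient 4, remainder 5008
7435 ÷ 5008 → quotient 1, remainder 2427
5008 ÷ 2427 → quotient 2, remainder 154
2427 ÷ 154 → quotient 15, remainder 117
154 ÷ 117 → quotient 1, remainder 37
117 ÷ 37 → quotient 3, remainder 6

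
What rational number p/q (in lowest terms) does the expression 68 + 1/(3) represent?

Start with 3.
68 + 1/(3/1) = 68 + 1/3 = 205/3

205/3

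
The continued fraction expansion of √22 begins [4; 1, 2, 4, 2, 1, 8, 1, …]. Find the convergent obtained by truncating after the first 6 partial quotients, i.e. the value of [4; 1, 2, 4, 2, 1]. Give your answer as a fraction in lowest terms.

Work from the innermost term outward:
Start with 1.
2 + 1/(1/1) = 2 + 1/1 = 3/1
4 + 1/(3/1) = 4 + 1/3 = 13/3
2 + 1/(13/3) = 2 + 3/13 = 29/13
1 + 1/(29/13) = 1 + 13/29 = 42/29
4 + 1/(42/29) = 4 + 29/42 = 197/42

197/42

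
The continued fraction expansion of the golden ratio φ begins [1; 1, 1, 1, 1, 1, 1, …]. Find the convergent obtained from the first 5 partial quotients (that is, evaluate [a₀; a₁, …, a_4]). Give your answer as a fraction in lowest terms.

8/5

Start with 1.
1 + 1/(1/1) = 1 + 1/1 = 2/1
1 + 1/(2/1) = 1 + 1/2 = 3/2
1 + 1/(3/2) = 1 + 2/3 = 5/3
1 + 1/(5/3) = 1 + 3/5 = 8/5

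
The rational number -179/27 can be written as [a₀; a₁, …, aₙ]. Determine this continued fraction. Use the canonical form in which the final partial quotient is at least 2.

⌊-179/27⌋ = -7, remainder 10
⌊27/10⌋ = 2, remainder 7
⌊10/7⌋ = 1, remainder 3
⌊7/3⌋ = 2, remainder 1
⌊3/1⌋ = 3, remainder 0

[-7; 2, 1, 2, 3]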